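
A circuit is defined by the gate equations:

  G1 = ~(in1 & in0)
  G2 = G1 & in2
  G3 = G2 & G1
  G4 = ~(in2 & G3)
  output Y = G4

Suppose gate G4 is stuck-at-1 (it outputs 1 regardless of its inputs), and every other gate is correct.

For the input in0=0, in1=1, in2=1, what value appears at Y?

Propagate with G4 forced: G1=1, G2=1, G3=1, G4=1 [stuck-at-1].
So Y = 1. (Without the fault it would be 0.)

1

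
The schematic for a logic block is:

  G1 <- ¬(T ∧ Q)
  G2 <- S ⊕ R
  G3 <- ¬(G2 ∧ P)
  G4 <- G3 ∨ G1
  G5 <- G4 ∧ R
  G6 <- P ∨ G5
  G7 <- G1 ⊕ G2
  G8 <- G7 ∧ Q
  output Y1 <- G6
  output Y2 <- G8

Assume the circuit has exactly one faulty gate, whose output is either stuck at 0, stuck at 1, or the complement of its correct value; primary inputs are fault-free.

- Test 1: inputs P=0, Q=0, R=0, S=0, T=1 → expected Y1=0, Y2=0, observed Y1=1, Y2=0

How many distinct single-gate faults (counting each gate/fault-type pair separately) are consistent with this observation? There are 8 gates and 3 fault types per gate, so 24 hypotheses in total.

Fault-free: G1=1, G2=0, G3=1, G4=1, G5=0, G6=0, G7=1, G8=0 → Y1=0, Y2=0. Observed Y1=1, Y2=0.
  G1: none of the 3 fault types match ✗
  G2: none of the 3 fault types match ✗
  G3: none of the 3 fault types match ✗
  G4: none of the 3 fault types match ✗
  G5: stuck-at-1, inverted output ✓; others ✗
  G6: stuck-at-1, inverted output ✓; others ✗
  G7: none of the 3 fault types match ✗
  G8: none of the 3 fault types match ✗
Consistent faults: {G5 stuck-at-1, G5 inverted output, G6 stuck-at-1, G6 inverted output} — 4 in all.

4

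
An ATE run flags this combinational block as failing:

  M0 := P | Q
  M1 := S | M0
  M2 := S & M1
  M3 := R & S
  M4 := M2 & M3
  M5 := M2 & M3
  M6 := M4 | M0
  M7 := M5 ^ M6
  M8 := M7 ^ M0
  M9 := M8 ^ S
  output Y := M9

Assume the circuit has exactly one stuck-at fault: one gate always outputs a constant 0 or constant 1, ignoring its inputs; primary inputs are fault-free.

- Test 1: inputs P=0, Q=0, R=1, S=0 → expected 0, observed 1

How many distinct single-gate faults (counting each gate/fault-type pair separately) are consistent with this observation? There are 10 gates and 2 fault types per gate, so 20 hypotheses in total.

Fault-free: M0=0, M1=0, M2=0, M3=0, M4=0, M5=0, M6=0, M7=0, M8=0, M9=0 → 0. Observed 1.
  M0: none of the 2 fault types match ✗
  M1: none of the 2 fault types match ✗
  M2: none of the 2 fault types match ✗
  M3: none of the 2 fault types match ✗
  M4: stuck-at-1 ✓; others ✗
  M5: stuck-at-1 ✓; others ✗
  M6: stuck-at-1 ✓; others ✗
  M7: stuck-at-1 ✓; others ✗
  M8: stuck-at-1 ✓; others ✗
  M9: stuck-at-1 ✓; others ✗
Consistent faults: {M4 stuck-at-1, M5 stuck-at-1, M6 stuck-at-1, M7 stuck-at-1, M8 stuck-at-1, M9 stuck-at-1} — 6 in all.

6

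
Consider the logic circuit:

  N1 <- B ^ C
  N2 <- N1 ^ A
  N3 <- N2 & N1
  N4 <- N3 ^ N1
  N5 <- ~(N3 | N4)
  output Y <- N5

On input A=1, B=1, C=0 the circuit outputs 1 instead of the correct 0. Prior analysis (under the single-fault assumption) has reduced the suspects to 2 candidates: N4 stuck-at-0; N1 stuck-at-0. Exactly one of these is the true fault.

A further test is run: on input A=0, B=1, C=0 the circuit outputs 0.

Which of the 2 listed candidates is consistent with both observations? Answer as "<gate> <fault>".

N4 stuck-at-0

Evaluate each candidate on input A=0, B=1, C=0:
  N4 stuck-at-0: N1=1, N2=1, N3=1, N4=0 [stuck-at-0], N5=0 → 0 — matches
  N1 stuck-at-0: N1=0 [stuck-at-0], N2=0, N3=0, N4=0, N5=1 → 1 — eliminated
Only N4 stuck-at-0 reproduces the observed 0.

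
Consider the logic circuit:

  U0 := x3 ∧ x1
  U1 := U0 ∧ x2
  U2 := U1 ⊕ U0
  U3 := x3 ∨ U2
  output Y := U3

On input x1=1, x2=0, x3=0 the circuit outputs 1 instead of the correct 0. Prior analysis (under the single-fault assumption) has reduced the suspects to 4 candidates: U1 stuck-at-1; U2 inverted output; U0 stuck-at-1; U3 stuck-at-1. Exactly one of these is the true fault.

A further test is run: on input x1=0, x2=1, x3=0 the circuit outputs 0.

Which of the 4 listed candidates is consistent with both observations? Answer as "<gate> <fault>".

Evaluate each candidate on input x1=0, x2=1, x3=0:
  U1 stuck-at-1: U0=0, U1=1 [stuck-at-1], U2=1, U3=1 → 1 — eliminated
  U2 inverted output: U0=0, U1=0, U2=1 [inverted output], U3=1 → 1 — eliminated
  U0 stuck-at-1: U0=1 [stuck-at-1], U1=1, U2=0, U3=0 → 0 — matches
  U3 stuck-at-1: U0=0, U1=0, U2=0, U3=1 [stuck-at-1] → 1 — eliminated
Only U0 stuck-at-1 reproduces the observed 0.

U0 stuck-at-1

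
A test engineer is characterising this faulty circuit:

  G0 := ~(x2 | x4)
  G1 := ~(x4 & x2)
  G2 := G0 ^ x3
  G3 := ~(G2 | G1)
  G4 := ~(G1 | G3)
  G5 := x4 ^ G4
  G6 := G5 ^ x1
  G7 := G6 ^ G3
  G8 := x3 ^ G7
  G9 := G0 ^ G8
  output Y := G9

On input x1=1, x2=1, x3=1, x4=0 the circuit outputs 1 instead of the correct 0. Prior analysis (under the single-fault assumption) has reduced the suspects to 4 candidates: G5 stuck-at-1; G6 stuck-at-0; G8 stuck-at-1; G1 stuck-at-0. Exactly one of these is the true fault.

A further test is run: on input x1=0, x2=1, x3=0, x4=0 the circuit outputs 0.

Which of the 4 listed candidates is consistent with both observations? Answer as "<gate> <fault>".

Evaluate each candidate on input x1=0, x2=1, x3=0, x4=0:
  G5 stuck-at-1: G0=0, G1=1, G2=0, G3=0, G4=0, G5=1 [stuck-at-1], G6=1, G7=1, G8=1, G9=1 → 1 — eliminated
  G6 stuck-at-0: G0=0, G1=1, G2=0, G3=0, G4=0, G5=0, G6=0 [stuck-at-0], G7=0, G8=0, G9=0 → 0 — matches
  G8 stuck-at-1: G0=0, G1=1, G2=0, G3=0, G4=0, G5=0, G6=0, G7=0, G8=1 [stuck-at-1], G9=1 → 1 — eliminated
  G1 stuck-at-0: G0=0, G1=0 [stuck-at-0], G2=0, G3=1, G4=0, G5=0, G6=0, G7=1, G8=1, G9=1 → 1 — eliminated
Only G6 stuck-at-0 reproduces the observed 0.

G6 stuck-at-0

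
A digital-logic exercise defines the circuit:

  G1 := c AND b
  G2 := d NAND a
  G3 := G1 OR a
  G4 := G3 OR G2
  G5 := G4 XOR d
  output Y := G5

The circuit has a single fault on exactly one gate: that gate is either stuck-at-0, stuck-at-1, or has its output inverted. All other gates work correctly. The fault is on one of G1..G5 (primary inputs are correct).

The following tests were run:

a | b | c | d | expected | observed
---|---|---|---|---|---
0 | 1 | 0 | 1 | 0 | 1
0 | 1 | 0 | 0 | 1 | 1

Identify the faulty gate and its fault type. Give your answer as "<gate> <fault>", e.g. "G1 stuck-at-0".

Fault-free values for test 1 (a=0, b=1, c=0, d=1): G1=0, G2=1, G3=0, G4=1, G5=0, giving Y=0. Observed 1.
Test 1: faults giving observed 1 are {G2 stuck-at-0, G2 inverted output, G4 stuck-at-0, G4 inverted output, G5 stuck-at-1, G5 inverted output}.
Test 2 (a=0, b=1, c=0, d=0): fault-free G1=0, G2=1, G3=0, G4=1, G5=1 → 1; observed 1. Eliminates G2 stuck-at-0, G2 inverted output, G4 stuck-at-0, G4 inverted output, G5 inverted output.
Only G5 stuck-at-1 is consistent with every test.

G5 stuck-at-1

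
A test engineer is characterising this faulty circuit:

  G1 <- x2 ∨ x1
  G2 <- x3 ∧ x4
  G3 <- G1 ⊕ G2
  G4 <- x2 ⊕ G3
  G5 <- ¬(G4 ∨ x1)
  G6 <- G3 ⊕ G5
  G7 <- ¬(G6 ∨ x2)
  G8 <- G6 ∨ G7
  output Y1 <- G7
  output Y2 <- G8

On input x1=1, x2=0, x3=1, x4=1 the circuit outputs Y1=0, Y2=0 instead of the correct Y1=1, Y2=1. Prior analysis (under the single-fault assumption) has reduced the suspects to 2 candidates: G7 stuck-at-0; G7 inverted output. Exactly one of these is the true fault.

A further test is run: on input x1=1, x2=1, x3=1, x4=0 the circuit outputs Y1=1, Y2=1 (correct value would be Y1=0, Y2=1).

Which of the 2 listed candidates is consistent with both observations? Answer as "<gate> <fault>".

G7 inverted output

Evaluate each candidate on input x1=1, x2=1, x3=1, x4=0:
  G7 stuck-at-0: G1=1, G2=0, G3=1, G4=0, G5=0, G6=1, G7=0 [stuck-at-0], G8=1 → Y1=0, Y2=1 — eliminated
  G7 inverted output: G1=1, G2=0, G3=1, G4=0, G5=0, G6=1, G7=1 [inverted output], G8=1 → Y1=1, Y2=1 — matches
Only G7 inverted output reproduces the observed Y1=1, Y2=1.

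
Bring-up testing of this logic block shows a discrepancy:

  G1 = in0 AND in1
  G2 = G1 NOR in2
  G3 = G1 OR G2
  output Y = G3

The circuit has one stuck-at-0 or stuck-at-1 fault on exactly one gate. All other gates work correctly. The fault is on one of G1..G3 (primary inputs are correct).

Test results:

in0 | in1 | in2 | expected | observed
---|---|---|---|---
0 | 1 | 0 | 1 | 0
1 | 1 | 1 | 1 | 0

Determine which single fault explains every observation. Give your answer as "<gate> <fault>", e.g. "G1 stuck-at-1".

G3 stuck-at-0

Fault-free values for test 1 (in0=0, in1=1, in2=0): G1=0, G2=1, G3=1, giving Y=1. Observed 0.
Test 1: faults giving observed 0 are {G2 stuck-at-0, G3 stuck-at-0}.
Test 2 (in0=1, in1=1, in2=1): fault-free G1=1, G2=0, G3=1 → 1; observed 0. Eliminates G2 stuck-at-0.
Only G3 stuck-at-0 is consistent with every test.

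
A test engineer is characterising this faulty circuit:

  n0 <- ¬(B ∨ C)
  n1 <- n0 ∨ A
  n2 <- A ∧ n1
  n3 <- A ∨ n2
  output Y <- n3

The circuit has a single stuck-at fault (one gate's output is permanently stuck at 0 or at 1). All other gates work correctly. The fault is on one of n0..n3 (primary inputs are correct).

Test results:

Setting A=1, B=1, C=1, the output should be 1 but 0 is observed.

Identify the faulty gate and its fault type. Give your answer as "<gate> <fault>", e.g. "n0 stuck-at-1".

n3 stuck-at-0

Fault-free values for test 1 (A=1, B=1, C=1): n0=0, n1=1, n2=1, n3=1, giving Y=1. Observed 0.
Test 1: faults giving observed 0 are {n3 stuck-at-0}.
Only n3 stuck-at-0 is consistent with every test.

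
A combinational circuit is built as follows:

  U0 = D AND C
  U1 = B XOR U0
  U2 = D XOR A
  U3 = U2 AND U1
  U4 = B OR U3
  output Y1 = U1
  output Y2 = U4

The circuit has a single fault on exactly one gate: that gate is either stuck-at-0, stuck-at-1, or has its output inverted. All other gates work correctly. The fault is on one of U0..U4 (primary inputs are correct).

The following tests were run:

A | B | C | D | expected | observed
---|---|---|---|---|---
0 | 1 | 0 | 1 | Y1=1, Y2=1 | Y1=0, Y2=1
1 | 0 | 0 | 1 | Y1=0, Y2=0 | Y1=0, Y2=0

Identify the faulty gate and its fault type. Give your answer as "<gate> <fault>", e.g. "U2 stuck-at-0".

U1 stuck-at-0

Fault-free values for test 1 (A=0, B=1, C=0, D=1): U0=0, U1=1, U2=1, U3=1, U4=1, giving Y1=1, Y2=1. Observed Y1=0, Y2=1.
Test 1: faults giving observed Y1=0, Y2=1 are {U0 stuck-at-1, U0 inverted output, U1 stuck-at-0, U1 inverted output}.
Test 2 (A=1, B=0, C=0, D=1): fault-free U0=0, U1=0, U2=0, U3=0, U4=0 → Y1=0, Y2=0; observed Y1=0, Y2=0. Eliminates U0 stuck-at-1, U0 inverted output, U1 inverted output.
Only U1 stuck-at-0 is consistent with every test.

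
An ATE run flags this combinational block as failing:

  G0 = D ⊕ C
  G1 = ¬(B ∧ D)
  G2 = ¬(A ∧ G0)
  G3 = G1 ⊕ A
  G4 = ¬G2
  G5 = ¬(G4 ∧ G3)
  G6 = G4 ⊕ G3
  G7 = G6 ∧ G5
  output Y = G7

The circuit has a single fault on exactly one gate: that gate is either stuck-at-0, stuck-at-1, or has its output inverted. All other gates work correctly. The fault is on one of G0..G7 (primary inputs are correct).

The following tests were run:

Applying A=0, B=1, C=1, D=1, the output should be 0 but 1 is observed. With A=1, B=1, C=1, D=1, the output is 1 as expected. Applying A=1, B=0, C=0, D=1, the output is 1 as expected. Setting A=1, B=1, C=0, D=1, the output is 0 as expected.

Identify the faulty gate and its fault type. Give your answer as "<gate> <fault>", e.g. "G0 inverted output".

G6 stuck-at-1

Fault-free values for test 1 (A=0, B=1, C=1, D=1): G0=0, G1=0, G2=1, G3=0, G4=0, G5=1, G6=0, G7=0, giving Y=0. Observed 1.
Test 1: faults giving observed 1 are {G1 stuck-at-1, G1 inverted output, G2 stuck-at-0, G2 inverted output, G3 stuck-at-1, G3 inverted output, G4 stuck-at-1, G4 inverted output, G6 stuck-at-1, G6 inverted output, G7 stuck-at-1, G7 inverted output}.
Test 2 (A=1, B=1, C=1, D=1): fault-free G0=0, G1=0, G2=1, G3=1, G4=0, G5=1, G6=1, G7=1 → 1; observed 1. Eliminates G1 stuck-at-1, G1 inverted output, G2 stuck-at-0, G2 inverted output, G3 inverted output, G4 stuck-at-1, G4 inverted output, G6 inverted output, G7 inverted output.
Test 3 (A=1, B=0, C=0, D=1): fault-free G0=1, G1=1, G2=0, G3=0, G4=1, G5=1, G6=1, G7=1 → 1; observed 1. Eliminates G3 stuck-at-1.
Test 4 (A=1, B=1, C=0, D=1): fault-free G0=1, G1=0, G2=0, G3=1, G4=1, G5=0, G6=0, G7=0 → 0; observed 0. Eliminates G7 stuck-at-1.
Only G6 stuck-at-1 is consistent with every test.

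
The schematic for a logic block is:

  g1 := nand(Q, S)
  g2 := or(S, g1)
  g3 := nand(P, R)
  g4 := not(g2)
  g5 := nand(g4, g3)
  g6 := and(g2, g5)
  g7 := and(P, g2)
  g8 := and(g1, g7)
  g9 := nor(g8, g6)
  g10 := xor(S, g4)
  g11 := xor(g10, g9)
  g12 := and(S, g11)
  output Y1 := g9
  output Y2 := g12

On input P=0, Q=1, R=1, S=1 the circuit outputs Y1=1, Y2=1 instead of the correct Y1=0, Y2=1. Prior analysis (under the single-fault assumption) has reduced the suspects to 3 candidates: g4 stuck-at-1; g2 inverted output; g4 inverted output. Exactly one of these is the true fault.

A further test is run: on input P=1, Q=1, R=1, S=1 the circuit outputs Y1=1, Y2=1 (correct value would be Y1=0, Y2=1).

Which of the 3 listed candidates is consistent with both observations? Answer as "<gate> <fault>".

Evaluate each candidate on input P=1, Q=1, R=1, S=1:
  g4 stuck-at-1: g1=0, g2=1, g3=0, g4=1 [stuck-at-1], g5=1, g6=1, g7=1, g8=0, g9=0, g10=0, g11=0, g12=0 → Y1=0, Y2=0 — eliminated
  g2 inverted output: g1=0, g2=0 [inverted output], g3=0, g4=1, g5=1, g6=0, g7=0, g8=0, g9=1, g10=0, g11=1, g12=1 → Y1=1, Y2=1 — matches
  g4 inverted output: g1=0, g2=1, g3=0, g4=1 [inverted output], g5=1, g6=1, g7=1, g8=0, g9=0, g10=0, g11=0, g12=0 → Y1=0, Y2=0 — eliminated
Only g2 inverted output reproduces the observed Y1=1, Y2=1.

g2 inverted output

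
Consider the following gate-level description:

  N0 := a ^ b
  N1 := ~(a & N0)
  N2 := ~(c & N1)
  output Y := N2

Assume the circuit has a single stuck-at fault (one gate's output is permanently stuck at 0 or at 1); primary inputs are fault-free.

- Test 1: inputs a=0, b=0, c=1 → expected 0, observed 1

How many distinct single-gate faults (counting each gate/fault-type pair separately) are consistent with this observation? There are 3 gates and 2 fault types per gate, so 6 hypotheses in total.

2

Fault-free: N0=0, N1=1, N2=0 → 0. Observed 1.
  N0 stuck-at-0: output 0 ✗
  N0 stuck-at-1: output 0 ✗
  N1 stuck-at-0: output 1 ✓
  N1 stuck-at-1: output 0 ✗
  N2 stuck-at-0: output 0 ✗
  N2 stuck-at-1: output 1 ✓
Consistent faults: {N1 stuck-at-0, N2 stuck-at-1} — 2 in all.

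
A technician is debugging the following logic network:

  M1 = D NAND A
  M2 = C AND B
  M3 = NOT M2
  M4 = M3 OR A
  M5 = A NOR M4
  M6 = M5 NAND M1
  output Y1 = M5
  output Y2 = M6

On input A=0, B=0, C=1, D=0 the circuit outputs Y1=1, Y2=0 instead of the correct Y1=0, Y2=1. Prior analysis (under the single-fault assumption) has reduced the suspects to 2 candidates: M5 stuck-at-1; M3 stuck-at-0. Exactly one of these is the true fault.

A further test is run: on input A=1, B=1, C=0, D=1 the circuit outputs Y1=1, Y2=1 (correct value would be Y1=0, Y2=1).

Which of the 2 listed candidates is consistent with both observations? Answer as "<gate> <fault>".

M5 stuck-at-1

Evaluate each candidate on input A=1, B=1, C=0, D=1:
  M5 stuck-at-1: M1=0, M2=0, M3=1, M4=1, M5=1 [stuck-at-1], M6=1 → Y1=1, Y2=1 — matches
  M3 stuck-at-0: M1=0, M2=0, M3=0 [stuck-at-0], M4=1, M5=0, M6=1 → Y1=0, Y2=1 — eliminated
Only M5 stuck-at-1 reproduces the observed Y1=1, Y2=1.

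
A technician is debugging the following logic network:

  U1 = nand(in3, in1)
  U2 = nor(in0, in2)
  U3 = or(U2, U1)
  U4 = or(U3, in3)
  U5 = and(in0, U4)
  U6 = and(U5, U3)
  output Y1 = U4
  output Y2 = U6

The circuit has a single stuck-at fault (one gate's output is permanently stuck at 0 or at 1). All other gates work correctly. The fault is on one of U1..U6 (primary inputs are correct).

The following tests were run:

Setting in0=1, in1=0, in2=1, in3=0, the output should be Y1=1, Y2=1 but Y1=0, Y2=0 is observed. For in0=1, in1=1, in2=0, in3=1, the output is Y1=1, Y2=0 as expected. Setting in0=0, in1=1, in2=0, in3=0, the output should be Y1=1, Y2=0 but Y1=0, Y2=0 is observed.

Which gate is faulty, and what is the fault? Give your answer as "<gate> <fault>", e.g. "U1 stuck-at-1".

U3 stuck-at-0

Fault-free values for test 1 (in0=1, in1=0, in2=1, in3=0): U1=1, U2=0, U3=1, U4=1, U5=1, U6=1, giving Y1=1, Y2=1. Observed Y1=0, Y2=0.
Test 1: faults giving observed Y1=0, Y2=0 are {U1 stuck-at-0, U3 stuck-at-0, U4 stuck-at-0}.
Test 2 (in0=1, in1=1, in2=0, in3=1): fault-free U1=0, U2=0, U3=0, U4=1, U5=1, U6=0 → Y1=1, Y2=0; observed Y1=1, Y2=0. Eliminates U4 stuck-at-0.
Test 3 (in0=0, in1=1, in2=0, in3=0): fault-free U1=1, U2=1, U3=1, U4=1, U5=0, U6=0 → Y1=1, Y2=0; observed Y1=0, Y2=0. Eliminates U1 stuck-at-0.
Only U3 stuck-at-0 is consistent with every test.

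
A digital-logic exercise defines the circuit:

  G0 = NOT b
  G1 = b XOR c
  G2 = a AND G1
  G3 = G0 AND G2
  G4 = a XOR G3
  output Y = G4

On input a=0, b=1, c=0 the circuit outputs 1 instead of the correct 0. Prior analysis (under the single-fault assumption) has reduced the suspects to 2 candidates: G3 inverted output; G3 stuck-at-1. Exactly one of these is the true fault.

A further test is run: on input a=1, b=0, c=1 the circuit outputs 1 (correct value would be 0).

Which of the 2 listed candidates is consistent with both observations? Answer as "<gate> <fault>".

G3 inverted output

Evaluate each candidate on input a=1, b=0, c=1:
  G3 inverted output: G0=1, G1=1, G2=1, G3=0 [inverted output], G4=1 → 1 — matches
  G3 stuck-at-1: G0=1, G1=1, G2=1, G3=1 [stuck-at-1], G4=0 → 0 — eliminated
Only G3 inverted output reproduces the observed 1.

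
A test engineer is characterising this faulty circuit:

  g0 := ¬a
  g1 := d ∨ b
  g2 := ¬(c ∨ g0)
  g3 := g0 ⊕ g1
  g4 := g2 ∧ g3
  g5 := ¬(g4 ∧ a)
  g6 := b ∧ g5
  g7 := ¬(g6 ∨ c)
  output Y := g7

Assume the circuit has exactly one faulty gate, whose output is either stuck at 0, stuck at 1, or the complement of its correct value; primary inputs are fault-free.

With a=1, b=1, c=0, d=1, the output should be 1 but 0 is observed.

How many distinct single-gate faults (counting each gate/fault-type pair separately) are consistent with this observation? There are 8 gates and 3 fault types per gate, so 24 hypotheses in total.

Fault-free: g0=0, g1=1, g2=1, g3=1, g4=1, g5=0, g6=0, g7=1 → 1. Observed 0.
  g0: stuck-at-1, inverted output ✓; others ✗
  g1: stuck-at-0, inverted output ✓; others ✗
  g2: stuck-at-0, inverted output ✓; others ✗
  g3: stuck-at-0, inverted output ✓; others ✗
  g4: stuck-at-0, inverted output ✓; others ✗
  g5: stuck-at-1, inverted output ✓; others ✗
  g6: stuck-at-1, inverted output ✓; others ✗
  g7: stuck-at-0, inverted output ✓; others ✗
Consistent faults: {g0 stuck-at-1, g0 inverted output, g1 stuck-at-0, g1 inverted output, g2 stuck-at-0, g2 inverted output, g3 stuck-at-0, g3 inverted output, g4 stuck-at-0, g4 inverted output, g5 stuck-at-1, g5 inverted output, g6 stuck-at-1, g6 inverted output, g7 stuck-at-0, g7 inverted output} — 16 in all.

16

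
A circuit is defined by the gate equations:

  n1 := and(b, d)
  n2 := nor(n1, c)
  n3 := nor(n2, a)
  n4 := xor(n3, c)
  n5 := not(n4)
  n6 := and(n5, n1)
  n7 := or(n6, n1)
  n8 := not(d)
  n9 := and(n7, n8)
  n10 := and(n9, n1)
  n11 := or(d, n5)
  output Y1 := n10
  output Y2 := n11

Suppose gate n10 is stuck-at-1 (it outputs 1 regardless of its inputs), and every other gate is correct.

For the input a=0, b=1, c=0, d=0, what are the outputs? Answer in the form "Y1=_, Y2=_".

Y1=1, Y2=1

Propagate with n10 forced: n1=0, n2=1, n3=0, n4=0, n5=1, n6=0, n7=0, n8=1, n9=0, n10=1 [stuck-at-1], n11=1.
So the outputs are Y1=1, Y2=1. (Without the fault they would be Y1=0, Y2=1.)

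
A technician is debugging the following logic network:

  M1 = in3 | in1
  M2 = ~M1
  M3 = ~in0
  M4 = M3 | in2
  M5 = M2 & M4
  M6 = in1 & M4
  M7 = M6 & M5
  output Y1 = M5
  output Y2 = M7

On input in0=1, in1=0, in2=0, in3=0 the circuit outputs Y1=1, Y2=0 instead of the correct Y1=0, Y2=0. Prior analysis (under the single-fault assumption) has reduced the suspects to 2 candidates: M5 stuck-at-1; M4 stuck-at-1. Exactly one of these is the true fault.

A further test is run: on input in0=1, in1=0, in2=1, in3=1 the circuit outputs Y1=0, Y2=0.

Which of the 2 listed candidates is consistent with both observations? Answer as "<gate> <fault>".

Evaluate each candidate on input in0=1, in1=0, in2=1, in3=1:
  M5 stuck-at-1: M1=1, M2=0, M3=0, M4=1, M5=1 [stuck-at-1], M6=0, M7=0 → Y1=1, Y2=0 — eliminated
  M4 stuck-at-1: M1=1, M2=0, M3=0, M4=1 [stuck-at-1], M5=0, M6=0, M7=0 → Y1=0, Y2=0 — matches
Only M4 stuck-at-1 reproduces the observed Y1=0, Y2=0.

M4 stuck-at-1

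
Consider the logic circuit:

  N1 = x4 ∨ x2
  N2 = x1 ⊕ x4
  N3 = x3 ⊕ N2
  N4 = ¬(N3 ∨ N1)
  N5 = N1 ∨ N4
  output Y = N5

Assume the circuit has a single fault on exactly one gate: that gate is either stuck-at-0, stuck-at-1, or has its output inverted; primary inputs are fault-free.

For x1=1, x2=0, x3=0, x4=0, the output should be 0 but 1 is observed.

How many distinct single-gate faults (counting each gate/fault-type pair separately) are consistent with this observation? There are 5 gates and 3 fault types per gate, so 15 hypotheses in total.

Fault-free: N1=0, N2=1, N3=1, N4=0, N5=0 → 0. Observed 1.
  N1: stuck-at-1, inverted output ✓; others ✗
  N2: stuck-at-0, inverted output ✓; others ✗
  N3: stuck-at-0, inverted output ✓; others ✗
  N4: stuck-at-1, inverted output ✓; others ✗
  N5: stuck-at-1, inverted output ✓; others ✗
Consistent faults: {N1 stuck-at-1, N1 inverted output, N2 stuck-at-0, N2 inverted output, N3 stuck-at-0, N3 inverted output, N4 stuck-at-1, N4 inverted output, N5 stuck-at-1, N5 inverted output} — 10 in all.

10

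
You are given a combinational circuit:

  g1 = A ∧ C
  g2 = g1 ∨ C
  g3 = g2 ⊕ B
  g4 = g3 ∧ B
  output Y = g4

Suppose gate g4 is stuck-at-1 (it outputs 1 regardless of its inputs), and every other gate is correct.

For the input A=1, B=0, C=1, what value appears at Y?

Propagate with g4 forced: g1=1, g2=1, g3=1, g4=1 [stuck-at-1].
So Y = 1. (Without the fault it would be 0.)

1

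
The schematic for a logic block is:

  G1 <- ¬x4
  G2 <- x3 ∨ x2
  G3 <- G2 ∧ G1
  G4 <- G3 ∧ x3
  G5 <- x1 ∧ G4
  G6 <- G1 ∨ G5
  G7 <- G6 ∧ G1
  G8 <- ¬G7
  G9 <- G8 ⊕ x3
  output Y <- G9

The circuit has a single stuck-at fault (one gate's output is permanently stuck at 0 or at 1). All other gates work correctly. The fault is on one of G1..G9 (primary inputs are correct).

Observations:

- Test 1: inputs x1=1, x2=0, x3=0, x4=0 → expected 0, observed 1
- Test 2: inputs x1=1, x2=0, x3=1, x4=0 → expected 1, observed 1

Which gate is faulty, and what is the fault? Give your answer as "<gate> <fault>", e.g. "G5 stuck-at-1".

Fault-free values for test 1 (x1=1, x2=0, x3=0, x4=0): G1=1, G2=0, G3=0, G4=0, G5=0, G6=1, G7=1, G8=0, G9=0, giving Y=0. Observed 1.
Test 1: faults giving observed 1 are {G1 stuck-at-0, G6 stuck-at-0, G7 stuck-at-0, G8 stuck-at-1, G9 stuck-at-1}.
Test 2 (x1=1, x2=0, x3=1, x4=0): fault-free G1=1, G2=1, G3=1, G4=1, G5=1, G6=1, G7=1, G8=0, G9=1 → 1; observed 1. Eliminates G1 stuck-at-0, G6 stuck-at-0, G7 stuck-at-0, G8 stuck-at-1.
Only G9 stuck-at-1 is consistent with every test.

G9 stuck-at-1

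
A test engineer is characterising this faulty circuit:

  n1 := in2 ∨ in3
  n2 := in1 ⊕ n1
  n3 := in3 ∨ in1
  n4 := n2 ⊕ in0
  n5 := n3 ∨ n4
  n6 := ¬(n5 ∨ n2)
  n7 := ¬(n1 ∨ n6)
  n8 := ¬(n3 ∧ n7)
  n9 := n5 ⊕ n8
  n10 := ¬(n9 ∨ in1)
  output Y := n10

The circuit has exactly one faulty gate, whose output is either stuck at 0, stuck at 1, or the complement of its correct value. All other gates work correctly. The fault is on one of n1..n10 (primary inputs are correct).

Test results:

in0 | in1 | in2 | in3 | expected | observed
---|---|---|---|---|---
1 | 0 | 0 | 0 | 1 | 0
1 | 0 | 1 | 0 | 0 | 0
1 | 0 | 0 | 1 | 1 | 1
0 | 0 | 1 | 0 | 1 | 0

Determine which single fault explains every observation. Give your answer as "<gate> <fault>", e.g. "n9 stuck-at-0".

Fault-free values for test 1 (in0=1, in1=0, in2=0, in3=0): n1=0, n2=0, n3=0, n4=1, n5=1, n6=0, n7=1, n8=1, n9=0, n10=1, giving Y=1. Observed 0.
Test 1: faults giving observed 0 are {n1 stuck-at-1, n1 inverted output, n2 stuck-at-1, n2 inverted output, n3 stuck-at-1, n3 inverted output, n4 stuck-at-0, n4 inverted output, n5 stuck-at-0, n5 inverted output, n8 stuck-at-0, n8 inverted output, n9 stuck-at-1, n9 inverted output, n10 stuck-at-0, n10 inverted output}.
Test 2 (in0=1, in1=0, in2=1, in3=0): fault-free n1=1, n2=1, n3=0, n4=0, n5=0, n6=0, n7=0, n8=1, n9=1, n10=0 → 0; observed 0. Eliminates n1 inverted output, n2 inverted output, n3 stuck-at-1, n3 inverted output, n4 inverted output, n5 inverted output, n8 stuck-at-0, n8 inverted output, n9 inverted output, n10 inverted output.
Test 3 (in0=1, in1=0, in2=0, in3=1): fault-free n1=1, n2=1, n3=1, n4=0, n5=1, n6=0, n7=0, n8=1, n9=0, n10=1 → 1; observed 1. Eliminates n5 stuck-at-0, n9 stuck-at-1, n10 stuck-at-0.
Test 4 (in0=0, in1=0, in2=1, in3=0): fault-free n1=1, n2=1, n3=0, n4=1, n5=1, n6=0, n7=0, n8=1, n9=0, n10=1 → 1; observed 0. Eliminates n1 stuck-at-1, n2 stuck-at-1.
Only n4 stuck-at-0 is consistent with every test.

n4 stuck-at-0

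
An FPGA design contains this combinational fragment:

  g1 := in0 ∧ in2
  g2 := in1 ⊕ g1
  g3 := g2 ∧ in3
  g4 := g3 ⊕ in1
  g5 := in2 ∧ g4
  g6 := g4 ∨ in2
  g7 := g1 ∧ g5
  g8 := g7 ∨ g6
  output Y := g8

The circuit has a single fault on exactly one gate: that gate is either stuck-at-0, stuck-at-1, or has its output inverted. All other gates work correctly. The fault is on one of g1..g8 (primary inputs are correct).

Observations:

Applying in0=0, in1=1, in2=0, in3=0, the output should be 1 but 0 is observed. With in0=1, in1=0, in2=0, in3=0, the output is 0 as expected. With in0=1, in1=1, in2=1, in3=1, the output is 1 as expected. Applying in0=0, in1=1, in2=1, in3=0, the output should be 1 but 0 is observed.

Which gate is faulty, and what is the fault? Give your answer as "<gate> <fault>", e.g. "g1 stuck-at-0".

g6 stuck-at-0

Fault-free values for test 1 (in0=0, in1=1, in2=0, in3=0): g1=0, g2=1, g3=0, g4=1, g5=0, g6=1, g7=0, g8=1, giving Y=1. Observed 0.
Test 1: faults giving observed 0 are {g3 stuck-at-1, g3 inverted output, g4 stuck-at-0, g4 inverted output, g6 stuck-at-0, g6 inverted output, g8 stuck-at-0, g8 inverted output}.
Test 2 (in0=1, in1=0, in2=0, in3=0): fault-free g1=0, g2=0, g3=0, g4=0, g5=0, g6=0, g7=0, g8=0 → 0; observed 0. Eliminates g3 stuck-at-1, g3 inverted output, g4 inverted output, g6 inverted output, g8 inverted output.
Test 3 (in0=1, in1=1, in2=1, in3=1): fault-free g1=1, g2=0, g3=0, g4=1, g5=1, g6=1, g7=1, g8=1 → 1; observed 1. Eliminates g8 stuck-at-0.
Test 4 (in0=0, in1=1, in2=1, in3=0): fault-free g1=0, g2=1, g3=0, g4=1, g5=1, g6=1, g7=0, g8=1 → 1; observed 0. Eliminates g4 stuck-at-0.
Only g6 stuck-at-0 is consistent with every test.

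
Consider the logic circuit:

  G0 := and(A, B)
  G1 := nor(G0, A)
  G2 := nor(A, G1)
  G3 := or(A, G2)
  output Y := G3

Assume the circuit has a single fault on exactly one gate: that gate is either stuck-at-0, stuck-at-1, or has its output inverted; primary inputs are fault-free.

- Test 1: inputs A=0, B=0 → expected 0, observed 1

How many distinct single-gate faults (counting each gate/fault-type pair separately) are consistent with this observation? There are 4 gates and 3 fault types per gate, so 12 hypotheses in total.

8

Fault-free: G0=0, G1=1, G2=0, G3=0 → 0. Observed 1.
  G0 stuck-at-0: output 0 ✗
  G0 stuck-at-1: output 1 ✓
  G0 inverted output: output 1 ✓
  G1 stuck-at-0: output 1 ✓
  G1 stuck-at-1: output 0 ✗
  G1 inverted output: output 1 ✓
  G2 stuck-at-0: output 0 ✗
  G2 stuck-at-1: output 1 ✓
  G2 inverted output: output 1 ✓
  G3 stuck-at-0: output 0 ✗
  G3 stuck-at-1: output 1 ✓
  G3 inverted output: output 1 ✓
Consistent faults: {G0 stuck-at-1, G0 inverted output, G1 stuck-at-0, G1 inverted output, G2 stuck-at-1, G2 inverted output, G3 stuck-at-1, G3 inverted output} — 8 in all.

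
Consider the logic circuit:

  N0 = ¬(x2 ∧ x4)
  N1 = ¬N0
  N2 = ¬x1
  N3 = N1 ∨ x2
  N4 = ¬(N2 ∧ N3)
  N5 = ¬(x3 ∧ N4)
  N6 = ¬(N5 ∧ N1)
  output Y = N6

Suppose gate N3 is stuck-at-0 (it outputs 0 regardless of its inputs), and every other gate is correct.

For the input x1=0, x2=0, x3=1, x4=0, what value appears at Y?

Propagate with N3 forced: N0=1, N1=0, N2=1, N3=0 [stuck-at-0], N4=1, N5=0, N6=1.
So Y = 1. (Same as the fault-free value — the fault is masked on this input.)

1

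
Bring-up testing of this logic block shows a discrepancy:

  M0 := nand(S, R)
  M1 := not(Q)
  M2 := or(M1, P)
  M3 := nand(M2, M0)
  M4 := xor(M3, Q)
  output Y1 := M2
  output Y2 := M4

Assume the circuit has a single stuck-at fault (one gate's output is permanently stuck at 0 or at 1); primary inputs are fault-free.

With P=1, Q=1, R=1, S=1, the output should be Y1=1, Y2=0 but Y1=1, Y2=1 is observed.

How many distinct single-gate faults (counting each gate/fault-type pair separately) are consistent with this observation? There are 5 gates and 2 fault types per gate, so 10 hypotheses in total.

3

Fault-free: M0=0, M1=0, M2=1, M3=1, M4=0 → Y1=1, Y2=0. Observed Y1=1, Y2=1.
  M0 stuck-at-0: output Y1=1, Y2=0 ✗
  M0 stuck-at-1: output Y1=1, Y2=1 ✓
  M1 stuck-at-0: output Y1=1, Y2=0 ✗
  M1 stuck-at-1: output Y1=1, Y2=0 ✗
  M2 stuck-at-0: output Y1=0, Y2=0 ✗
  M2 stuck-at-1: output Y1=1, Y2=0 ✗
  M3 stuck-at-0: output Y1=1, Y2=1 ✓
  M3 stuck-at-1: output Y1=1, Y2=0 ✗
  M4 stuck-at-0: output Y1=1, Y2=0 ✗
  M4 stuck-at-1: output Y1=1, Y2=1 ✓
Consistent faults: {M0 stuck-at-1, M3 stuck-at-0, M4 stuck-at-1} — 3 in all.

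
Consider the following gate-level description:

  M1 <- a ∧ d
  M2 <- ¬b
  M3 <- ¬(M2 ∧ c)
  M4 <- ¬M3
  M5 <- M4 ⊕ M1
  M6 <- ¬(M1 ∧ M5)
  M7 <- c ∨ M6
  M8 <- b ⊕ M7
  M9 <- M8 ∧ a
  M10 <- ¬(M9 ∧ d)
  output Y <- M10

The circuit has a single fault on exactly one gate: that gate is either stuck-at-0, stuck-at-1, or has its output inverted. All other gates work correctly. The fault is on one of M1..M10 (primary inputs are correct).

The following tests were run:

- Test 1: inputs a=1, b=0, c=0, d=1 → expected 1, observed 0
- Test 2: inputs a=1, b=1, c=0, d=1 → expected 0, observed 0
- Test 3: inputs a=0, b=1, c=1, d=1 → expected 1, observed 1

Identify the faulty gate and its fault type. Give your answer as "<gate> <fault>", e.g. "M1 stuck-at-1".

Fault-free values for test 1 (a=1, b=0, c=0, d=1): M1=1, M2=1, M3=1, M4=0, M5=1, M6=0, M7=0, M8=0, M9=0, M10=1, giving Y=1. Observed 0.
Test 1: faults giving observed 0 are {M1 stuck-at-0, M1 inverted output, M3 stuck-at-0, M3 inverted output, M4 stuck-at-1, M4 inverted output, M5 stuck-at-0, M5 inverted output, M6 stuck-at-1, M6 inverted output, M7 stuck-at-1, M7 inverted output, M8 stuck-at-1, M8 inverted output, M9 stuck-at-1, M9 inverted output, M10 stuck-at-0, M10 inverted output}.
Test 2 (a=1, b=1, c=0, d=1): fault-free M1=1, M2=0, M3=1, M4=0, M5=1, M6=0, M7=0, M8=1, M9=1, M10=0 → 0; observed 0. Eliminates M1 stuck-at-0, M1 inverted output, M3 stuck-at-0, M3 inverted output, M4 stuck-at-1, M4 inverted output, M5 stuck-at-0, M5 inverted output, M6 stuck-at-1, M6 inverted output, M7 stuck-at-1, M7 inverted output, M8 inverted output, M9 inverted output, M10 inverted output.
Test 3 (a=0, b=1, c=1, d=1): fault-free M1=0, M2=0, M3=1, M4=0, M5=0, M6=1, M7=1, M8=0, M9=0, M10=1 → 1; observed 1. Eliminates M9 stuck-at-1, M10 stuck-at-0.
Only M8 stuck-at-1 is consistent with every test.

M8 stuck-at-1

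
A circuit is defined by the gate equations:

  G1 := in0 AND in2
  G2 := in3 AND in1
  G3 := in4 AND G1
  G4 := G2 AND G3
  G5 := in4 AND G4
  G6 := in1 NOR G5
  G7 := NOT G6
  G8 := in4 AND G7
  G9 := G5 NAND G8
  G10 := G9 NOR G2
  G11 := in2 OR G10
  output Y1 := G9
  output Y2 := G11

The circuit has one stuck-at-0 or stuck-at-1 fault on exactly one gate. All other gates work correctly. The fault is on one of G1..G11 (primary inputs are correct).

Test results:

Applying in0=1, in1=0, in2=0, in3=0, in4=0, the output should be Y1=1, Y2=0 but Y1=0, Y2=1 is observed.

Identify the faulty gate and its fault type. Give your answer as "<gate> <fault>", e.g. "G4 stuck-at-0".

G9 stuck-at-0

Fault-free values for test 1 (in0=1, in1=0, in2=0, in3=0, in4=0): G1=0, G2=0, G3=0, G4=0, G5=0, G6=1, G7=0, G8=0, G9=1, G10=0, G11=0, giving Y1=1, Y2=0. Observed Y1=0, Y2=1.
Test 1: faults giving observed Y1=0, Y2=1 are {G9 stuck-at-0}.
Only G9 stuck-at-0 is consistent with every test.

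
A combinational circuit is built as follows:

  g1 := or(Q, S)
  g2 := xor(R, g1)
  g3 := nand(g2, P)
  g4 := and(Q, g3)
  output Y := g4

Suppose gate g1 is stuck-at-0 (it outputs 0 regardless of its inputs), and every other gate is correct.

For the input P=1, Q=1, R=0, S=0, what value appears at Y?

1

Propagate with g1 forced: g1=0 [stuck-at-0], g2=0, g3=1, g4=1.
So Y = 1. (Without the fault it would be 0.)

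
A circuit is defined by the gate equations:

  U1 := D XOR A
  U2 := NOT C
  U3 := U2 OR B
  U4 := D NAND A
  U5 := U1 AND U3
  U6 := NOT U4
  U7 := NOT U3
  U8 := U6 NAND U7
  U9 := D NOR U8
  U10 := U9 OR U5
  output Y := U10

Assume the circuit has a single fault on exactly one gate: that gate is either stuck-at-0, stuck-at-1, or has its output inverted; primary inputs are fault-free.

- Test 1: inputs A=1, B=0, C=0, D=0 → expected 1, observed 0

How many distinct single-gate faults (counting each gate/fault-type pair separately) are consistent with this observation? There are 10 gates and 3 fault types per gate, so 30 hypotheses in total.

10

Fault-free: U1=1, U2=1, U3=1, U4=1, U5=1, U6=0, U7=0, U8=1, U9=0, U10=1 → 1. Observed 0.
  U1: stuck-at-0, inverted output ✓; others ✗
  U2: stuck-at-0, inverted output ✓; others ✗
  U3: stuck-at-0, inverted output ✓; others ✗
  U4: none of the 3 fault types match ✗
  U5: stuck-at-0, inverted output ✓; others ✗
  U6: none of the 3 fault types match ✗
  U7: none of the 3 fault types match ✗
  U8: none of the 3 fault types match ✗
  U9: none of the 3 fault types match ✗
  U10: stuck-at-0, inverted output ✓; others ✗
Consistent faults: {U1 stuck-at-0, U1 inverted output, U2 stuck-at-0, U2 inverted output, U3 stuck-at-0, U3 inverted output, U5 stuck-at-0, U5 inverted output, U10 stuck-at-0, U10 inverted output} — 10 in all.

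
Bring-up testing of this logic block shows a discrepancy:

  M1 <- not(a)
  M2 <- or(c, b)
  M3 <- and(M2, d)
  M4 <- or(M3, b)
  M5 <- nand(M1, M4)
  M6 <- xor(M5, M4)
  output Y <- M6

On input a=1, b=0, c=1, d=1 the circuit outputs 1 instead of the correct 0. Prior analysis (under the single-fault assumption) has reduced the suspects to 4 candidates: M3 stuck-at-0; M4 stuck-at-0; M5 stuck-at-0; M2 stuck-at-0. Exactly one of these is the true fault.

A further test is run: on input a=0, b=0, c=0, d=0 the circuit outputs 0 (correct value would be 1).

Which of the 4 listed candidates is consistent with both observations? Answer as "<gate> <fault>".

M5 stuck-at-0

Evaluate each candidate on input a=0, b=0, c=0, d=0:
  M3 stuck-at-0: M1=1, M2=0, M3=0 [stuck-at-0], M4=0, M5=1, M6=1 → 1 — eliminated
  M4 stuck-at-0: M1=1, M2=0, M3=0, M4=0 [stuck-at-0], M5=1, M6=1 → 1 — eliminated
  M5 stuck-at-0: M1=1, M2=0, M3=0, M4=0, M5=0 [stuck-at-0], M6=0 → 0 — matches
  M2 stuck-at-0: M1=1, M2=0 [stuck-at-0], M3=0, M4=0, M5=1, M6=1 → 1 — eliminated
Only M5 stuck-at-0 reproduces the observed 0.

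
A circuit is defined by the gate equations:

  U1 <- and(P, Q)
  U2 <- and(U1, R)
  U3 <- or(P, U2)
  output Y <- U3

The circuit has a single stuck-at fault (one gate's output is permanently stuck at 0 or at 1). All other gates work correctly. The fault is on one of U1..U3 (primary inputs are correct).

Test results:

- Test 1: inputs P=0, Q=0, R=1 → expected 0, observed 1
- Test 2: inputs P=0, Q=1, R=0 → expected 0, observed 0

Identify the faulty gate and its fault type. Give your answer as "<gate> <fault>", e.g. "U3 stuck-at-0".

Fault-free values for test 1 (P=0, Q=0, R=1): U1=0, U2=0, U3=0, giving Y=0. Observed 1.
Test 1: faults giving observed 1 are {U1 stuck-at-1, U2 stuck-at-1, U3 stuck-at-1}.
Test 2 (P=0, Q=1, R=0): fault-free U1=0, U2=0, U3=0 → 0; observed 0. Eliminates U2 stuck-at-1, U3 stuck-at-1.
Only U1 stuck-at-1 is consistent with every test.

U1 stuck-at-1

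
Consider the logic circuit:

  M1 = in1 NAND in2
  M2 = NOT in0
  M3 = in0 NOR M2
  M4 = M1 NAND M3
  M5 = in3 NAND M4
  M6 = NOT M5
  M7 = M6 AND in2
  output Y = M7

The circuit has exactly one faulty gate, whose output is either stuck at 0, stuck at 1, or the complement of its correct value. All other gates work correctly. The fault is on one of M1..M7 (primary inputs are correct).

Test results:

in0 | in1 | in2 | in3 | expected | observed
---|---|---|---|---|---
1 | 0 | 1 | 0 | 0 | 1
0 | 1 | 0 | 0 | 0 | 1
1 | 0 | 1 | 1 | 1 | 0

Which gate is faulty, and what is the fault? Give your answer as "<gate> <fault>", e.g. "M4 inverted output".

M7 inverted output

Fault-free values for test 1 (in0=1, in1=0, in2=1, in3=0): M1=1, M2=0, M3=0, M4=1, M5=1, M6=0, M7=0, giving Y=0. Observed 1.
Test 1: faults giving observed 1 are {M5 stuck-at-0, M5 inverted output, M6 stuck-at-1, M6 inverted output, M7 stuck-at-1, M7 inverted output}.
Test 2 (in0=0, in1=1, in2=0, in3=0): fault-free M1=1, M2=1, M3=0, M4=1, M5=1, M6=0, M7=0 → 0; observed 1. Eliminates M5 stuck-at-0, M5 inverted output, M6 stuck-at-1, M6 inverted output.
Test 3 (in0=1, in1=0, in2=1, in3=1): fault-free M1=1, M2=0, M3=0, M4=1, M5=0, M6=1, M7=1 → 1; observed 0. Eliminates M7 stuck-at-1.
Only M7 inverted output is consistent with every test.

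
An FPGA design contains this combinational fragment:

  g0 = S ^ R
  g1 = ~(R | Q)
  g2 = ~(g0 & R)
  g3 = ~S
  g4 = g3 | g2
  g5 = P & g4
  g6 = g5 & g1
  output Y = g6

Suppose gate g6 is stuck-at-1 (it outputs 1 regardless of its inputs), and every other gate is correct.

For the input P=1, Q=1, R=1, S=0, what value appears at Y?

Propagate with g6 forced: g0=1, g1=0, g2=0, g3=1, g4=1, g5=1, g6=1 [stuck-at-1].
So Y = 1. (Without the fault it would be 0.)

1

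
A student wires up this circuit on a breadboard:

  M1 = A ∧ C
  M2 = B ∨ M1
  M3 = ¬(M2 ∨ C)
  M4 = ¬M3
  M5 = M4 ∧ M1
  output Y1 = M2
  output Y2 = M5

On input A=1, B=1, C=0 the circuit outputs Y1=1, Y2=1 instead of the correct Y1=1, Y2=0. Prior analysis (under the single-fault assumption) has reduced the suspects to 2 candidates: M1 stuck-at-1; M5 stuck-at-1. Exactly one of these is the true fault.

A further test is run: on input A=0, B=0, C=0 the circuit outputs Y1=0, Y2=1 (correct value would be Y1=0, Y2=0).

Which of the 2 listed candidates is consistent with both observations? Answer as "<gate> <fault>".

Evaluate each candidate on input A=0, B=0, C=0:
  M1 stuck-at-1: M1=1 [stuck-at-1], M2=1, M3=0, M4=1, M5=1 → Y1=1, Y2=1 — eliminated
  M5 stuck-at-1: M1=0, M2=0, M3=1, M4=0, M5=1 [stuck-at-1] → Y1=0, Y2=1 — matches
Only M5 stuck-at-1 reproduces the observed Y1=0, Y2=1.

M5 stuck-at-1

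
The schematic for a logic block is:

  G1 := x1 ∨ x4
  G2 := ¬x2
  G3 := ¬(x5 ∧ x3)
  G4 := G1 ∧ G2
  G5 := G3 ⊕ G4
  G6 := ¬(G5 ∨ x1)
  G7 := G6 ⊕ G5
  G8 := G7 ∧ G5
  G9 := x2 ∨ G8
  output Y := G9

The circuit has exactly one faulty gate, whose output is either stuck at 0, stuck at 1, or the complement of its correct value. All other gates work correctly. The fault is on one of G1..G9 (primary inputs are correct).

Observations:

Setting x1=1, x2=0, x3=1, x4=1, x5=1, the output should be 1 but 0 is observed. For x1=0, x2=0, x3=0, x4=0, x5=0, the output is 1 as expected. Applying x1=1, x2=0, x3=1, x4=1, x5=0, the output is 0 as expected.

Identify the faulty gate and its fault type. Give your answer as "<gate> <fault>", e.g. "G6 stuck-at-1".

G3 stuck-at-1

Fault-free values for test 1 (x1=1, x2=0, x3=1, x4=1, x5=1): G1=1, G2=1, G3=0, G4=1, G5=1, G6=0, G7=1, G8=1, G9=1, giving Y=1. Observed 0.
Test 1: faults giving observed 0 are {G1 stuck-at-0, G1 inverted output, G2 stuck-at-0, G2 inverted output, G3 stuck-at-1, G3 inverted output, G4 stuck-at-0, G4 inverted output, G5 stuck-at-0, G5 inverted output, G6 stuck-at-1, G6 inverted output, G7 stuck-at-0, G7 inverted output, G8 stuck-at-0, G8 inverted output, G9 stuck-at-0, G9 inverted output}.
Test 2 (x1=0, x2=0, x3=0, x4=0, x5=0): fault-free G1=0, G2=1, G3=1, G4=0, G5=1, G6=0, G7=1, G8=1, G9=1 → 1; observed 1. Eliminates G1 inverted output, G3 inverted output, G4 inverted output, G5 stuck-at-0, G5 inverted output, G6 stuck-at-1, G6 inverted output, G7 stuck-at-0, G7 inverted output, G8 stuck-at-0, G8 inverted output, G9 stuck-at-0, G9 inverted output.
Test 3 (x1=1, x2=0, x3=1, x4=1, x5=0): fault-free G1=1, G2=1, G3=1, G4=1, G5=0, G6=0, G7=0, G8=0, G9=0 → 0; observed 0. Eliminates G1 stuck-at-0, G2 stuck-at-0, G2 inverted output, G4 stuck-at-0.
Only G3 stuck-at-1 is consistent with every test.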